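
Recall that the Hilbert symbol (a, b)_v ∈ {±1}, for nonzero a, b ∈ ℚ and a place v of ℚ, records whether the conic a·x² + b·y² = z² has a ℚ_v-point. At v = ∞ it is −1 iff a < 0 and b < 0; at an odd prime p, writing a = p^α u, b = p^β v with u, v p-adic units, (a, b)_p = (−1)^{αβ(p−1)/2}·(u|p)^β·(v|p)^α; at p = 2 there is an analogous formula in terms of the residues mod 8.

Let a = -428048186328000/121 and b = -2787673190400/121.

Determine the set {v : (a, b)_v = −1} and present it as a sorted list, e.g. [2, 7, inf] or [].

[19, inf]

Mod squares: a ≡ -95, b ≡ -19. Check v ∈ {∞, 2, 3, 5, 7, 11, 19}.
v=3: a=3^2·(≡1), b=3^4·(≡2) mod 3; (1|3)=+1, (2|3)=-1; (−1)^{2·4·1}·(+1)^4·(-1)^2 = +1.
v=19: a=19^5·(≡10), b=19^3·(≡8) mod 19; (10|19)=-1, (8|19)=-1; (−1)^{5·3·9}·(-1)^3·(-1)^5 = -1.
v=11: a=11^-2·(≡4), b=11^-2·(≡1) mod 11; (4|11)=+1, (1|11)=+1; (−1)^{-2·-2·5}·(+1)^-2·(+1)^-2 = +1.
v=∞: -95 < 0 and -19 < 0  ⇒  (a,b)_∞ = -1.
v=7: a=7^4·(≡3), b=7^2·(≡1) mod 7; (3|7)=-1, (1|7)=+1; (−1)^{4·2·3}·(-1)^2·(+1)^4 = +1.
v=2: v_2(a)=6, v_2(b)=12; units ≡ 1, 5 (mod 8); ε·ε+αω+βω = 0·0+6·1+12·0 ≡ 0  ⇒  (a,b)_2 = +1.
v=5: a=5^3·(≡1), b=5^2·(≡4) mod 5; (1|5)=+1, (4|5)=+1; (−1)^{3·2·2}·(+1)^2·(+1)^3 = +1.
(-95, -19 / ℚ) ramifies at {19, ∞}: a division algebra.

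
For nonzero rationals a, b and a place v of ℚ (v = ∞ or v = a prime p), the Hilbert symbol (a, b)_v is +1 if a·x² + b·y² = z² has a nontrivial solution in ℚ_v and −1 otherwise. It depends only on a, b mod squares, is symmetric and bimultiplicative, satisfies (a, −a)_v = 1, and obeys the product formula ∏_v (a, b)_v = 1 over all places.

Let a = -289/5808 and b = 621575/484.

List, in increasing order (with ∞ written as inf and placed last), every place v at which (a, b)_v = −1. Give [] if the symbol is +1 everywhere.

Mod squares: a ≡ -3, b ≡ 47. Check v ∈ {∞, 2, 3, 5, 11, 17, 23, 47}.
v=47: a=47^0·(≡45), b=47^1·(≡8) mod 47; (45|47)=-1, (8|47)=+1; (−1)^{0·1·23}·(-1)^1·(+1)^0 = -1.
v=5: a=5^0·(≡2), b=5^2·(≡2) mod 5; (2|5)=-1, (2|5)=-1; (−1)^{0·2·2}·(-1)^2·(-1)^0 = +1.
v=2: v_2(a)=-4, v_2(b)=-2; units ≡ 5, 7 (mod 8); ε·ε+αω+βω = 0·1+-4·0+-2·1 ≡ 0  ⇒  (a,b)_2 = +1.
v=17: a=17^2·(≡3), b=17^0·(≡9) mod 17; (3|17)=-1, (9|17)=+1; (−1)^{2·0·8}·(-1)^0·(+1)^2 = +1.
v=3: a=3^-1·(≡2), b=3^0·(≡2) mod 3; (2|3)=-1, (2|3)=-1; (−1)^{-1·0·1}·(-1)^0·(-1)^-1 = -1.
v=11: a=11^-2·(≡2), b=11^-2·(≡5) mod 11; (2|11)=-1, (5|11)=+1; (−1)^{-2·-2·5}·(-1)^-2·(+1)^-2 = +1.
v=23: a=23^0·(≡20), b=23^2·(≡2) mod 23; (20|23)=-1, (2|23)=+1; (−1)^{0·2·11}·(-1)^2·(+1)^0 = +1.
v=∞: -3 < 0 and 47 > 0  ⇒  (a,b)_∞ = +1.
|Ram(-3, 47)| = 2, even; anisotropic at {3, 47}.

[3, 47]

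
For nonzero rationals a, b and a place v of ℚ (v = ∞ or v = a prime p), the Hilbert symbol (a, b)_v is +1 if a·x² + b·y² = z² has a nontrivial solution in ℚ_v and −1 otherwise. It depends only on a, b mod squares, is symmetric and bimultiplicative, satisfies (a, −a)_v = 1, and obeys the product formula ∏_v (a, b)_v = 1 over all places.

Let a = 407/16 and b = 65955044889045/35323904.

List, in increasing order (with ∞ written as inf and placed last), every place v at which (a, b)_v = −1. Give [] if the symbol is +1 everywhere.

Mod squares: a ≡ 407, b ≡ 20376455. Check v ∈ {∞, 2, 3, 5, 7, 11, 13, 17, 19, 31, 37}.
v=11: a=11^1·(≡3), b=11^-1·(≡4) mod 11; (3|11)=+1, (4|11)=+1; (−1)^{1·-1·5}·(+1)^-1·(+1)^1 = -1.
v=17: a=17^0·(≡1), b=17^3·(≡2) mod 17; (1|17)=+1, (2|17)=+1; (−1)^{0·3·8}·(+1)^3·(+1)^0 = +1.
v=2: v_2(a)=-4, v_2(b)=-16; units ≡ 7, 7 (mod 8); ε·ε+αω+βω = 1·1+-4·0+-16·0 ≡ 1  ⇒  (a,b)_2 = -1.
v=7: a=7^0·(≡4), b=7^-2·(≡4) mod 7; (4|7)=+1, (4|7)=+1; (−1)^{0·-2·3}·(+1)^-2·(+1)^0 = +1.
v=37: a=37^1·(≡3), b=37^1·(≡26) mod 37; (3|37)=+1, (26|37)=+1; (−1)^{1·1·18}·(+1)^1·(+1)^1 = +1.
v=3: a=3^0·(≡2), b=3^6·(≡2) mod 3; (2|3)=-1, (2|3)=-1; (−1)^{0·6·1}·(-1)^6·(-1)^0 = +1.
v=19: a=19^0·(≡10), b=19^1·(≡17) mod 19; (10|19)=-1, (17|19)=+1; (−1)^{0·1·9}·(-1)^1·(+1)^0 = -1.
v=∞: 407 > 0 and 20376455 > 0  ⇒  (a,b)_∞ = +1.
v=13: a=13^0·(≡10), b=13^2·(≡8) mod 13; (10|13)=+1, (8|13)=-1; (−1)^{0·2·6}·(+1)^2·(-1)^0 = +1.
v=5: a=5^0·(≡2), b=5^1·(≡1) mod 5; (2|5)=-1, (1|5)=+1; (−1)^{0·1·2}·(-1)^1·(+1)^0 = -1.
v=31: a=31^0·(≡8), b=31^1·(≡6) mod 31; (8|31)=+1, (6|31)=-1; (−1)^{0·1·15}·(+1)^1·(-1)^0 = +1.
(407, 20376455 / ℚ) ramifies at {2, 5, 11, 19}: a division algebra.

[2, 5, 11, 19]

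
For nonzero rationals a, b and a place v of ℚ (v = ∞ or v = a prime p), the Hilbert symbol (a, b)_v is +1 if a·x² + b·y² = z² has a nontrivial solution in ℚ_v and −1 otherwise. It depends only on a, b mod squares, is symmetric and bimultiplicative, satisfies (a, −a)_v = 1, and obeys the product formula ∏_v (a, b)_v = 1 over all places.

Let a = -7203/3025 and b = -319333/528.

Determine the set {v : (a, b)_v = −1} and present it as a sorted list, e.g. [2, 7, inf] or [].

[11, inf]

Mod squares: a ≡ -3, b ≡ -4389. Check v ∈ {∞, 2, 3, 5, 7, 11, 19}.
v=3: a=3^1·(≡2), b=3^-1·(≡1) mod 3; (2|3)=-1, (1|3)=+1; (−1)^{1·-1·1}·(-1)^-1·(+1)^1 = +1.
v=19: a=19^0·(≡9), b=19^1·(≡17) mod 19; (9|19)=+1, (17|19)=+1; (−1)^{0·1·9}·(+1)^1·(+1)^0 = +1.
v=7: a=7^4·(≡4), b=7^5·(≡3) mod 7; (4|7)=+1, (3|7)=-1; (−1)^{4·5·3}·(+1)^5·(-1)^4 = +1.
v=5: a=5^-2·(≡2), b=5^0·(≡4) mod 5; (2|5)=-1, (4|5)=+1; (−1)^{-2·0·2}·(-1)^0·(+1)^-2 = +1.
v=11: a=11^-2·(≡8), b=11^-1·(≡2) mod 11; (8|11)=-1, (2|11)=-1; (−1)^{-2·-1·5}·(-1)^-1·(-1)^-2 = -1.
v=2: v_2(a)=0, v_2(b)=-4; units ≡ 5, 3 (mod 8); ε·ε+αω+βω = 0·1+0·1+-4·1 ≡ 0  ⇒  (a,b)_2 = +1.
v=∞: -3 < 0 and -4389 < 0  ⇒  (a,b)_∞ = -1.
(-3, -4389 / ℚ) ramifies at {11, ∞}: a division algebra.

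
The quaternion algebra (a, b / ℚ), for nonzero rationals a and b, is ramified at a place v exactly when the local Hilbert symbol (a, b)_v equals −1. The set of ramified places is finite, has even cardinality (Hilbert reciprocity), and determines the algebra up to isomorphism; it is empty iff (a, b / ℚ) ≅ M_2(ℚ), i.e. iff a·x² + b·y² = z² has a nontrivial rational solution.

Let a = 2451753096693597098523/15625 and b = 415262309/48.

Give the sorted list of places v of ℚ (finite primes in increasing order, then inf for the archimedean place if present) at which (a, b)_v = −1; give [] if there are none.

[2, 11, 23, 43]

(a, b) ≡ (43, 25424223) mod (ℚ^×)²; places V = {2, 3, 5, 7, 11, 19, 23, 41, 43, ∞}.
(a,b)_43: α=3, u≡35; β=1, v≡13 (mod 43); (35|43)=+1, (13|43)=+1; sign (−1)^1·+1^1·+1^3 = -1.
(a,b)_3: α=8, u≡1; β=-1, v≡2 (mod 3); (1|3)=+1, (2|3)=-1; sign (−1)^0·+1^-1·-1^8 = +1.
(a,b)_5: α=-6, u≡3; β=0, v≡3 (mod 5); (3|5)=-1, (3|5)=-1; sign (−1)^0·-1^0·-1^-6 = +1.
(a,b)_11: α=4, u≡7; β=1, v≡8 (mod 11); (7|11)=-1, (8|11)=-1; sign (−1)^0·-1^1·-1^4 = -1.
(a,b)_41: α=2, u≡10; β=1, v≡17 (mod 41); (10|41)=+1, (17|41)=-1; sign (−1)^0·+1^1·-1^2 = +1.
(a,b)_∞: sgn(43)=+, sgn(25424223)=+, so +1.
(a,b)_7: α=0, u≡2; β=2, v≡5 (mod 7); (2|7)=+1, (5|7)=-1; sign (−1)^0·+1^2·-1^0 = +1.
(a,b)_2: α=0, β=-4; u≡3, v≡7 (mod 8); ε(u)ε(v)=1·1, αω(v)=0·0, βω(u)=-4·1; sum ≡ 1  ⇒  -1.
(a,b)_19: α=2, u≡9; β=1, v≡4 (mod 19); (9|19)=+1, (4|19)=+1; sign (−1)^0·+1^1·+1^2 = +1.
(a,b)_23: α=2, u≡17; β=1, v≡22 (mod 23); (17|23)=-1, (22|23)=-1; sign (−1)^0·-1^1·-1^2 = -1.
Ram(43, 25424223) = {2, 11, 23, 43}; no ℚ_2-point on the conic.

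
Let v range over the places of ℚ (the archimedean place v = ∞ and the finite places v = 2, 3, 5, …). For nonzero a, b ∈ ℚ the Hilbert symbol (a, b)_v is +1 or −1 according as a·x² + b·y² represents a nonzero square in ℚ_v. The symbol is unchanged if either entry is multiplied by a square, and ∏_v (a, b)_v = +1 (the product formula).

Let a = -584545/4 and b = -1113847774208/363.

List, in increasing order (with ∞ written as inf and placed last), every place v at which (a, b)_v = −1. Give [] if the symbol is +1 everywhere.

[2, 3, 23, inf]

(a, b) ≡ (-1105, -69) mod (ℚ^×)²; places V = {2, 3, 5, 11, 13, 17, 23, ∞}.
(a,b)_∞: sgn(-1105)=−, sgn(-69)=−, so -1.
(a,b)_2: α=-2, β=10; u≡7, v≡3 (mod 8); ε(u)ε(v)=1·1, αω(v)=-2·1, βω(u)=10·0; sum ≡ 1  ⇒  -1.
(a,b)_13: α=1, u≡7; β=2, v≡1 (mod 13); (7|13)=-1, (1|13)=+1; sign (−1)^0·-1^2·+1^1 = +1.
(a,b)_23: α=2, u≡17; β=5, v≡10 (mod 23); (17|23)=-1, (10|23)=-1; sign (−1)^0·-1^5·-1^2 = -1.
(a,b)_17: α=1, u≡10; β=0, v≡16 (mod 17); (10|17)=-1, (16|17)=+1; sign (−1)^0·-1^0·+1^1 = +1.
(a,b)_3: α=0, u≡2; β=-1, v≡1 (mod 3); (2|3)=-1, (1|3)=+1; sign (−1)^0·-1^-1·+1^0 = -1.
(a,b)_11: α=0, u≡7; β=-2, v≡6 (mod 11); (7|11)=-1, (6|11)=-1; sign (−1)^0·-1^-2·-1^0 = +1.
(a,b)_5: α=1, u≡4; β=0, v≡4 (mod 5); (4|5)=+1, (4|5)=+1; sign (−1)^0·+1^0·+1^1 = +1.
|Ram(-1105, -69)| = 4, even; anisotropic at {2, 3, 23, ∞}.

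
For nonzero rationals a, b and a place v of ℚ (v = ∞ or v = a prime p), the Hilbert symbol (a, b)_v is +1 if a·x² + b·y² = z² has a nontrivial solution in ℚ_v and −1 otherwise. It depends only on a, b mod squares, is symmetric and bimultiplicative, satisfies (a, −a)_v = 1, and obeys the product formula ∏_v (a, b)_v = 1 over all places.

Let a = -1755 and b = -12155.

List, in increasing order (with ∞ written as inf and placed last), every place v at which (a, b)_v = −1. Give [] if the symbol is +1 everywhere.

(a, b) ≡ (-195, -12155) mod (ℚ^×)²; places V = {2, 3, 5, 11, 13, 17, ∞}.
(a,b)_5: α=1, u≡4; β=1, v≡4 (mod 5); (4|5)=+1, (4|5)=+1; sign (−1)^0·+1^1·+1^1 = +1.
(a,b)_3: α=3, u≡1; β=0, v≡1 (mod 3); (1|3)=+1, (1|3)=+1; sign (−1)^0·+1^0·+1^3 = +1.
(a,b)_13: α=1, u≡8; β=1, v≡1 (mod 13); (8|13)=-1, (1|13)=+1; sign (−1)^0·-1^1·+1^1 = -1.
(a,b)_2: α=0, β=0; u≡5, v≡5 (mod 8); ε(u)ε(v)=0·0, αω(v)=0·1, βω(u)=0·1; sum ≡ 0  ⇒  +1.
(a,b)_17: α=0, u≡13; β=1, v≡16 (mod 17); (13|17)=+1, (16|17)=+1; sign (−1)^0·+1^1·+1^0 = +1.
(a,b)_∞: sgn(-195)=−, sgn(-12155)=−, so -1.
(a,b)_11: α=0, u≡5; β=1, v≡6 (mod 11); (5|11)=+1, (6|11)=-1; sign (−1)^0·+1^1·-1^0 = +1.
|Ram(-195, -12155)| = 2, even; anisotropic at {13, ∞}.

[13, inf]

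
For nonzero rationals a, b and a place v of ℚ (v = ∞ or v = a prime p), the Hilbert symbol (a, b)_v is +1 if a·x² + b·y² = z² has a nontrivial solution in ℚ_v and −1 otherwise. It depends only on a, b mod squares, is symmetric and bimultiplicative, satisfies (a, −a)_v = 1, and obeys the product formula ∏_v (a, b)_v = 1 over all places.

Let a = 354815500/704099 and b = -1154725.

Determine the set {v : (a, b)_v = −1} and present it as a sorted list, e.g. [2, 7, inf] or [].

(a, b) ≡ (230945, -46189) mod (ℚ^×)²; places V = {2, 5, 11, 13, 17, 19, 23, ∞}.
(a,b)_23: α=-2, u≡1; β=0, v≡13 (mod 23); (1|23)=+1, (13|23)=+1; sign (−1)^0·+1^0·+1^-2 = +1.
(a,b)_2: α=2, β=0; u≡1, v≡3 (mod 8); ε(u)ε(v)=0·1, αω(v)=2·1, βω(u)=0·0; sum ≡ 0  ⇒  +1.
(a,b)_19: α=1, u≡10; β=1, v≡6 (mod 19); (10|19)=-1, (6|19)=+1; sign (−1)^1·-1^1·+1^1 = +1.
(a,b)_∞: sgn(230945)=+, sgn(-46189)=−, so +1.
(a,b)_17: α=1, u≡9; β=1, v≡7 (mod 17); (9|17)=+1, (7|17)=-1; sign (−1)^0·+1^1·-1^1 = -1.
(a,b)_5: α=3, u≡1; β=2, v≡1 (mod 5); (1|5)=+1, (1|5)=+1; sign (−1)^0·+1^2·+1^3 = +1.
(a,b)_11: α=-3, u≡6; β=1, v≡9 (mod 11); (6|11)=-1, (9|11)=+1; sign (−1)^1·-1^1·+1^-3 = +1.
(a,b)_13: α=3, u≡11; β=1, v≡4 (mod 13); (11|13)=-1, (4|13)=+1; sign (−1)^0·-1^1·+1^3 = -1.
|Ram(230945, -46189)| = 2, even; anisotropic at {13, 17}.

[13, 17]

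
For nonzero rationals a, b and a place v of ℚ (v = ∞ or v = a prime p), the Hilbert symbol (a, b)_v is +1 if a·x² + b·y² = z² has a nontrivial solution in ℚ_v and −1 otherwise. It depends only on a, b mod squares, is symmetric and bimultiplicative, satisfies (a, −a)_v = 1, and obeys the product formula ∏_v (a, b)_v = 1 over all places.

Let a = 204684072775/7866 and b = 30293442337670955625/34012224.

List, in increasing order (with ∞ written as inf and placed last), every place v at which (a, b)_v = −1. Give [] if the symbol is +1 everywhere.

[13, 23, 29, 31]

Mod squares: a ≡ 173645446, b ≡ 6409. Check v ∈ {∞, 2, 3, 5, 7, 13, 17, 19, 23, 29, 31}.
v=5: a=5^2·(≡1), b=5^4·(≡1) mod 5; (1|5)=+1, (1|5)=+1; (−1)^{2·4·2}·(+1)^4·(+1)^2 = +1.
v=29: a=29^3·(≡7), b=29^3·(≡3) mod 29; (7|29)=+1, (3|29)=-1; (−1)^{3·3·14}·(+1)^3·(-1)^3 = -1.
v=31: a=31^1·(≡2), b=31^2·(≡23) mod 31; (2|31)=+1, (23|31)=-1; (−1)^{1·2·15}·(+1)^2·(-1)^1 = -1.
v=∞: 173645446 > 0 and 6409 > 0  ⇒  (a,b)_∞ = +1.
v=13: a=13^1·(≡8), b=13^1·(≡12) mod 13; (8|13)=-1, (12|13)=+1; (−1)^{1·1·6}·(-1)^1·(+1)^1 = -1.
v=7: a=7^2·(≡4), b=7^2·(≡4) mod 7; (4|7)=+1, (4|7)=+1; (−1)^{2·2·3}·(+1)^2·(+1)^2 = +1.
v=23: a=23^-1·(≡8), b=23^2·(≡14) mod 23; (8|23)=+1, (14|23)=-1; (−1)^{-1·2·11}·(+1)^2·(-1)^-1 = -1.
v=3: a=3^-2·(≡1), b=3^-12·(≡1) mod 3; (1|3)=+1, (1|3)=+1; (−1)^{-2·-12·1}·(+1)^-12·(+1)^-2 = +1.
v=17: a=17^1·(≡11), b=17^1·(≡3) mod 17; (11|17)=-1, (3|17)=-1; (−1)^{1·1·8}·(-1)^1·(-1)^1 = +1.
v=19: a=19^-1·(≡7), b=19^2·(≡6) mod 19; (7|19)=+1, (6|19)=+1; (−1)^{-1·2·9}·(+1)^2·(+1)^-1 = +1.
v=2: v_2(a)=-1, v_2(b)=-6; units ≡ 3, 1 (mod 8); ε·ε+αω+βω = 1·0+-1·0+-6·1 ≡ 0  ⇒  (a,b)_2 = +1.
Ram(173645446, 6409) = {13, 23, 29, 31}; no ℚ_13-point on the conic.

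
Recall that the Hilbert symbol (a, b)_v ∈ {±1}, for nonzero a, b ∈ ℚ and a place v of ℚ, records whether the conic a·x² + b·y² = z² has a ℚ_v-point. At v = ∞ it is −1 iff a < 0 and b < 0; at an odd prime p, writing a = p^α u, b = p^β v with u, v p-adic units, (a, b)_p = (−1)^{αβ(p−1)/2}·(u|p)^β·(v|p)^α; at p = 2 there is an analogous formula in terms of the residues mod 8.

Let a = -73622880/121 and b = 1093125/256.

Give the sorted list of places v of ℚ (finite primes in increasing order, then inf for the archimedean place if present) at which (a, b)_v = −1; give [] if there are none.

Mod squares: a ≡ -511270, b ≡ 1749. Check v ∈ {∞, 2, 3, 5, 11, 29, 41, 43, 53}.
v=43: a=43^1·(≡9), b=43^0·(≡32) mod 43; (9|43)=+1, (32|43)=-1; (−1)^{1·0·21}·(+1)^0·(-1)^1 = -1.
v=53: a=53^0·(≡32), b=53^1·(≡5) mod 53; (32|53)=-1, (5|53)=-1; (−1)^{0·1·26}·(-1)^1·(-1)^0 = -1.
v=11: a=11^-2·(≡10), b=11^1·(≡4) mod 11; (10|11)=-1, (4|11)=+1; (−1)^{-2·1·5}·(-1)^1·(+1)^-2 = -1.
v=29: a=29^1·(≡17), b=29^0·(≡6) mod 29; (17|29)=-1, (6|29)=+1; (−1)^{1·0·14}·(-1)^0·(+1)^1 = +1.
v=3: a=3^2·(≡2), b=3^1·(≡1) mod 3; (2|3)=-1, (1|3)=+1; (−1)^{2·1·1}·(-1)^1·(+1)^2 = -1.
v=2: v_2(a)=5, v_2(b)=-8; units ≡ 5, 5 (mod 8); ε·ε+αω+βω = 0·0+5·1+-8·1 ≡ 1  ⇒  (a,b)_2 = -1.
v=∞: -511270 < 0 and 1749 > 0  ⇒  (a,b)_∞ = +1.
v=41: a=41^1·(≡22), b=41^0·(≡27) mod 41; (22|41)=-1, (27|41)=-1; (−1)^{1·0·20}·(-1)^0·(-1)^1 = -1.
v=5: a=5^1·(≡4), b=5^4·(≡4) mod 5; (4|5)=+1, (4|5)=+1; (−1)^{1·4·2}·(+1)^4·(+1)^1 = +1.
(-511270, 1749 / ℚ) ramifies at {2, 3, 11, 41, 43, 53}: a division algebra.

[2, 3, 11, 41, 43, 53]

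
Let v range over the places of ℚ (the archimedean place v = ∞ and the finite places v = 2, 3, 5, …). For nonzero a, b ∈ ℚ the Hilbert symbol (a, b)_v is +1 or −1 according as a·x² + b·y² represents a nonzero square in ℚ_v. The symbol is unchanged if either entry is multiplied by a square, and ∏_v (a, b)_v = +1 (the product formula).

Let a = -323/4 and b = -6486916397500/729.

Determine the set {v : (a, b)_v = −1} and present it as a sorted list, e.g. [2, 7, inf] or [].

[7, 11, 19, inf]

Mod squares: a ≡ -323, b ≡ -24871. Check v ∈ {∞, 2, 3, 5, 7, 11, 17, 19}.
v=5: a=5^0·(≡3), b=5^4·(≡1) mod 5; (3|5)=-1, (1|5)=+1; (−1)^{0·4·2}·(-1)^4·(+1)^0 = +1.
v=17: a=17^1·(≡8), b=17^3·(≡2) mod 17; (8|17)=+1, (2|17)=+1; (−1)^{1·3·8}·(+1)^3·(+1)^1 = +1.
v=11: a=11^0·(≡10), b=11^1·(≡3) mod 11; (10|11)=-1, (3|11)=+1; (−1)^{0·1·5}·(-1)^1·(+1)^0 = -1.
v=3: a=3^0·(≡1), b=3^-6·(≡2) mod 3; (1|3)=+1, (2|3)=-1; (−1)^{0·-6·1}·(+1)^-6·(-1)^0 = +1.
v=19: a=19^1·(≡10), b=19^3·(≡18) mod 19; (10|19)=-1, (18|19)=-1; (−1)^{1·3·9}·(-1)^3·(-1)^1 = -1.
v=2: v_2(a)=-2, v_2(b)=2; units ≡ 5, 1 (mod 8); ε·ε+αω+βω = 0·0+-2·0+2·1 ≡ 0  ⇒  (a,b)_2 = +1.
v=7: a=7^0·(≡5), b=7^1·(≡3) mod 7; (5|7)=-1, (3|7)=-1; (−1)^{0·1·3}·(-1)^1·(-1)^0 = -1.
v=∞: -323 < 0 and -24871 < 0  ⇒  (a,b)_∞ = -1.
|Ram(-323, -24871)| = 4, even; anisotropic at {7, 11, 19, ∞}.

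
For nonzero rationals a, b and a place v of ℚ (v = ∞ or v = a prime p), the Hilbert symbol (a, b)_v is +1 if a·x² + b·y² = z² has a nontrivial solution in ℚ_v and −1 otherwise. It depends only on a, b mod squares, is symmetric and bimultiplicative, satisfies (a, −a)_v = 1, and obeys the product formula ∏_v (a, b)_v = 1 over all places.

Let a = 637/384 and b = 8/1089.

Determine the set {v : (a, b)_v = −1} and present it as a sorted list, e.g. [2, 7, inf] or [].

[3, 13]

Mod squares: a ≡ 78, b ≡ 2. Check v ∈ {∞, 2, 3, 7, 11, 13}.
v=7: a=7^2·(≡1), b=7^0·(≡2) mod 7; (1|7)=+1, (2|7)=+1; (−1)^{2·0·3}·(+1)^0·(+1)^2 = +1.
v=13: a=13^1·(≡7), b=13^0·(≡6) mod 13; (7|13)=-1, (6|13)=-1; (−1)^{1·0·6}·(-1)^0·(-1)^1 = -1.
v=2: v_2(a)=-7, v_2(b)=3; units ≡ 7, 1 (mod 8); ε·ε+αω+βω = 1·0+-7·0+3·0 ≡ 0  ⇒  (a,b)_2 = +1.
v=3: a=3^-1·(≡2), b=3^-2·(≡2) mod 3; (2|3)=-1, (2|3)=-1; (−1)^{-1·-2·1}·(-1)^-2·(-1)^-1 = -1.
v=11: a=11^0·(≡1), b=11^-2·(≡7) mod 11; (1|11)=+1, (7|11)=-1; (−1)^{0·-2·5}·(+1)^-2·(-1)^0 = +1.
v=∞: 78 > 0 and 2 > 0  ⇒  (a,b)_∞ = +1.
(78, 2 / ℚ) ramifies at {3, 13}: a division algebra.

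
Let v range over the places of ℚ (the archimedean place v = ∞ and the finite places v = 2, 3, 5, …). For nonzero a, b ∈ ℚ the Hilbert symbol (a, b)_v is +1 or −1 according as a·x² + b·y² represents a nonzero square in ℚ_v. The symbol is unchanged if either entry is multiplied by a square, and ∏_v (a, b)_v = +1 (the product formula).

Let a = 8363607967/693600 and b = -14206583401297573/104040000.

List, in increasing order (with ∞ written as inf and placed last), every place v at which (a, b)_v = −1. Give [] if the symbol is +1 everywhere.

Mod squares: a ≡ 1482, b ≡ -13. Check v ∈ {∞, 2, 3, 5, 11, 13, 17, 19, 23}.
v=13: a=13^1·(≡3), b=13^3·(≡1) mod 13; (3|13)=+1, (1|13)=+1; (−1)^{1·3·6}·(+1)^3·(+1)^1 = +1.
v=19: a=19^1·(≡8), b=19^2·(≡5) mod 19; (8|19)=-1, (5|19)=+1; (−1)^{1·2·9}·(-1)^2·(+1)^1 = +1.
v=5: a=5^-2·(≡3), b=5^-4·(≡3) mod 5; (3|5)=-1, (3|5)=-1; (−1)^{-2·-4·2}·(-1)^-4·(-1)^-2 = +1.
v=11: a=11^2·(≡10), b=11^2·(≡3) mod 11; (10|11)=-1, (3|11)=+1; (−1)^{2·2·5}·(-1)^2·(+1)^2 = +1.
v=3: a=3^-1·(≡2), b=3^-2·(≡2) mod 3; (2|3)=-1, (2|3)=-1; (−1)^{-1·-2·1}·(-1)^-2·(-1)^-1 = -1.
v=23: a=23^4·(≡20), b=23^6·(≡15) mod 23; (20|23)=-1, (15|23)=-1; (−1)^{4·6·11}·(-1)^6·(-1)^4 = +1.
v=∞: 1482 > 0 and -13 < 0  ⇒  (a,b)_∞ = +1.
v=17: a=17^-2·(≡7), b=17^-2·(≡2) mod 17; (7|17)=-1, (2|17)=+1; (−1)^{-2·-2·8}·(-1)^-2·(+1)^-2 = +1.
v=2: v_2(a)=-5, v_2(b)=-6; units ≡ 5, 3 (mod 8); ε·ε+αω+βω = 0·1+-5·1+-6·1 ≡ 1  ⇒  (a,b)_2 = -1.
(1482, -13 / ℚ) ramifies at {2, 3}: a division algebra.

[2, 3]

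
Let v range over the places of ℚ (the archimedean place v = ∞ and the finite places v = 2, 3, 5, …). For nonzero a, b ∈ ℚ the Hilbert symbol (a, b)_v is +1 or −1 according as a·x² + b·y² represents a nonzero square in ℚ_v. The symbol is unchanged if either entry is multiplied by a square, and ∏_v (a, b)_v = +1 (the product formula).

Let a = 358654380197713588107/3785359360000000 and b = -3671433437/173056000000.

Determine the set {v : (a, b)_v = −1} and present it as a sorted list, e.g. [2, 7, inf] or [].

(a, b) ≡ (2030, -53) mod (ℚ^×)²; places V = {2, 3, 5, 7, 13, 19, 29, 37, 41, 53, ∞}.
(a,b)_53: α=4, u≡17; β=1, v≡29 (mod 53); (17|53)=+1, (29|53)=+1; sign (−1)^0·+1^1·+1^4 = +1.
(a,b)_37: α=2, u≡15; β=0, v≡12 (mod 37); (15|37)=-1, (12|37)=+1; sign (−1)^0·-1^0·+1^2 = +1.
(a,b)_7: α=5, u≡6; β=2, v≡5 (mod 7); (6|7)=-1, (5|7)=-1; sign (−1)^0·-1^2·-1^5 = -1.
(a,b)_5: α=-7, u≡4; β=-6, v≡2 (mod 5); (4|5)=+1, (2|5)=-1; sign (−1)^0·+1^-6·-1^-7 = -1.
(a,b)_2: α=-27, β=-16; u≡7, v≡3 (mod 8); ε(u)ε(v)=1·1, αω(v)=-27·1, βω(u)=-16·0; sum ≡ 0  ⇒  +1.
(a,b)_3: α=4, u≡2; β=0, v≡1 (mod 3); (2|3)=-1, (1|3)=+1; sign (−1)^0·-1^0·+1^4 = +1.
(a,b)_13: α=0, u≡5; β=-2, v≡3 (mod 13); (5|13)=-1, (3|13)=+1; sign (−1)^0·-1^-2·+1^0 = +1.
(a,b)_29: α=3, u≡8; β=2, v≡25 (mod 29); (8|29)=-1, (25|29)=+1; sign (−1)^0·-1^2·+1^3 = +1.
(a,b)_19: α=-2, u≡4; β=0, v≡7 (mod 19); (4|19)=+1, (7|19)=+1; sign (−1)^0·+1^0·+1^-2 = +1.
(a,b)_41: α=0, u≡21; β=2, v≡19 (mod 41); (21|41)=+1, (19|41)=-1; sign (−1)^0·+1^2·-1^0 = +1.
(a,b)_∞: sgn(2030)=+, sgn(-53)=−, so +1.
(2030, -53 / ℚ) ramifies at {5, 7}: a division algebra.

[5, 7]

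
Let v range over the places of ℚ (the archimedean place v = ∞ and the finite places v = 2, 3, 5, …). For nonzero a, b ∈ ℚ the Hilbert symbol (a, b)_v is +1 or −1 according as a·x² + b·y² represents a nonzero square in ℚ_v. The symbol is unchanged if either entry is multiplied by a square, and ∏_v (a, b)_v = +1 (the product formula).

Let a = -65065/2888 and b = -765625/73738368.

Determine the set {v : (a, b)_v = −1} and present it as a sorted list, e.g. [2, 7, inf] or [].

[2, 5, 7, inf]

(a, b) ≡ (-770, -2) mod (ℚ^×)²; places V = {2, 3, 5, 7, 11, 13, 19, 23, ∞}.
(a,b)_7: α=1, u≡2; β=2, v≡5 (mod 7); (2|7)=+1, (5|7)=-1; sign (−1)^0·+1^2·-1^1 = -1.
(a,b)_11: α=1, u≡6; β=-2, v≡1 (mod 11); (6|11)=-1, (1|11)=+1; sign (−1)^0·-1^-2·+1^1 = +1.
(a,b)_5: α=1, u≡4; β=6, v≡2 (mod 5); (4|5)=+1, (2|5)=-1; sign (−1)^0·+1^6·-1^1 = -1.
(a,b)_3: α=0, u≡1; β=-2, v≡1 (mod 3); (1|3)=+1, (1|3)=+1; sign (−1)^0·+1^-2·+1^0 = +1.
(a,b)_∞: sgn(-770)=−, sgn(-2)=−, so -1.
(a,b)_19: α=-2, u≡6; β=0, v≡4 (mod 19); (6|19)=+1, (4|19)=+1; sign (−1)^0·+1^0·+1^-2 = +1.
(a,b)_2: α=-3, β=-7; u≡7, v≡7 (mod 8); ε(u)ε(v)=1·1, αω(v)=-3·0, βω(u)=-7·0; sum ≡ 1  ⇒  -1.
(a,b)_13: α=2, u≡9; β=0, v≡5 (mod 13); (9|13)=+1, (5|13)=-1; sign (−1)^0·+1^0·-1^2 = +1.
(a,b)_23: α=0, u≡9; β=-2, v≡21 (mod 23); (9|23)=+1, (21|23)=-1; sign (−1)^0·+1^-2·-1^0 = +1.
|Ram(-770, -2)| = 4, even; anisotropic at {2, 5, 7, ∞}.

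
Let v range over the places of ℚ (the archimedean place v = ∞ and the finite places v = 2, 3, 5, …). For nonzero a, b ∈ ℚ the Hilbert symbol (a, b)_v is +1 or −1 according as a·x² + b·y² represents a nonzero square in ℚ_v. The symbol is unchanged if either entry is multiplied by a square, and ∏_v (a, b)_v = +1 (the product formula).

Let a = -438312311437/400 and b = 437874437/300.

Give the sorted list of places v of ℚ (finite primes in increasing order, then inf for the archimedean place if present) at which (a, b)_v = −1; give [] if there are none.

(a, b) ≡ (-437437, 1311) mod (ℚ^×)²; places V = {2, 3, 5, 7, 11, 13, 19, 23, ∞}.
(a,b)_23: α=1, u≡9; β=1, v≡22 (mod 23); (9|23)=+1, (22|23)=-1; sign (−1)^1·+1^1·-1^1 = +1.
(a,b)_19: α=1, u≡9; β=1, v≡2 (mod 19); (9|19)=+1, (2|19)=-1; sign (−1)^1·+1^1·-1^1 = +1.
(a,b)_7: α=3, u≡3; β=2, v≡1 (mod 7); (3|7)=-1, (1|7)=+1; sign (−1)^0·-1^2·+1^3 = +1.
(a,b)_3: α=0, u≡2; β=-1, v≡2 (mod 3); (2|3)=-1, (2|3)=-1; sign (−1)^0·-1^-1·-1^0 = -1.
(a,b)_2: α=-4, β=-2; u≡3, v≡7 (mod 8); ε(u)ε(v)=1·1, αω(v)=-4·0, βω(u)=-2·1; sum ≡ 1  ⇒  -1.
(a,b)_13: α=3, u≡6; β=2, v≡8 (mod 13); (6|13)=-1, (8|13)=-1; sign (−1)^0·-1^2·-1^3 = -1.
(a,b)_5: α=-2, u≡3; β=-2, v≡1 (mod 5); (3|5)=-1, (1|5)=+1; sign (−1)^0·-1^-2·+1^-2 = +1.
(a,b)_∞: sgn(-437437)=−, sgn(1311)=+, so +1.
(a,b)_11: α=3, u≡1; β=2, v≡2 (mod 11); (1|11)=+1, (2|11)=-1; sign (−1)^0·+1^2·-1^3 = -1.
Ram(-437437, 1311) = {2, 3, 11, 13}; no ℚ_2-point on the conic.

[2, 3, 11, 13]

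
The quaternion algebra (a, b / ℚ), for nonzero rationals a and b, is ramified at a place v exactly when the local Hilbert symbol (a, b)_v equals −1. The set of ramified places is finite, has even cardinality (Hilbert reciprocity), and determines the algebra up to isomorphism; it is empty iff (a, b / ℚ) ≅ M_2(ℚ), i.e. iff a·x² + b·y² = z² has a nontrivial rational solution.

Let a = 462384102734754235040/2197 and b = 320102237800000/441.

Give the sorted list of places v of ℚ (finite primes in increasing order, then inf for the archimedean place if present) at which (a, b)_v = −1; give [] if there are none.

[13, 19, 23, 29]

Mod squares: a ≡ 28007330, b ≡ 145. Check v ∈ {∞, 2, 3, 5, 7, 13, 17, 19, 23, 29}.
v=29: a=29^3·(≡11), b=29^1·(≡28) mod 29; (11|29)=-1, (28|29)=+1; (−1)^{3·1·14}·(-1)^1·(+1)^3 = -1.
v=5: a=5^1·(≡4), b=5^5·(≡1) mod 5; (4|5)=+1, (1|5)=+1; (−1)^{1·5·2}·(+1)^5·(+1)^1 = +1.
v=∞: 28007330 > 0 and 145 > 0  ⇒  (a,b)_∞ = +1.
v=17: a=17^5·(≡12), b=17^2·(≡4) mod 17; (12|17)=-1, (4|17)=+1; (−1)^{5·2·8}·(-1)^2·(+1)^5 = +1.
v=2: v_2(a)=5, v_2(b)=6; units ≡ 1, 1 (mod 8); ε·ε+αω+βω = 0·0+5·0+6·0 ≡ 0  ⇒  (a,b)_2 = +1.
v=23: a=23^3·(≡19), b=23^2·(≡11) mod 23; (19|23)=-1, (11|23)=-1; (−1)^{3·2·11}·(-1)^2·(-1)^3 = -1.
v=19: a=19^3·(≡13), b=19^2·(≡10) mod 19; (13|19)=-1, (10|19)=-1; (−1)^{3·2·9}·(-1)^2·(-1)^3 = -1.
v=13: a=13^-3·(≡5), b=13^0·(≡7) mod 13; (5|13)=-1, (7|13)=-1; (−1)^{-3·0·6}·(-1)^0·(-1)^-3 = -1.
v=7: a=7^0·(≡2), b=7^-2·(≡6) mod 7; (2|7)=+1, (6|7)=-1; (−1)^{0·-2·3}·(+1)^-2·(-1)^0 = +1.
v=3: a=3^0·(≡2), b=3^-2·(≡1) mod 3; (2|3)=-1, (1|3)=+1; (−1)^{0·-2·1}·(-1)^-2·(+1)^0 = +1.
Ram(28007330, 145) = {13, 19, 23, 29}; no ℚ_13-point on the conic.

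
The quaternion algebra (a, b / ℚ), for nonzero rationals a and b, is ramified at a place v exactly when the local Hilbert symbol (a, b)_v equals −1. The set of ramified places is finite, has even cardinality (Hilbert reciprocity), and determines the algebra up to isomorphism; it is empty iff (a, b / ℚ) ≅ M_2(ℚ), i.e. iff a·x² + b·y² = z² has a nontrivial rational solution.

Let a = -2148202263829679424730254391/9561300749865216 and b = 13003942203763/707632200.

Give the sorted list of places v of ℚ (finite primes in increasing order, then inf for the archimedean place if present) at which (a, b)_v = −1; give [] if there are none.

(a, b) ≡ (-31, 2294) mod (ℚ^×)²; places V = {2, 3, 5, 7, 11, 19, 29, 31, 37, 41, 53, ∞}.
(a,b)_2: α=-8, β=-3; u≡1, v≡3 (mod 8); ε(u)ε(v)=0·1, αω(v)=-8·1, βω(u)=-3·0; sum ≡ 0  ⇒  +1.
(a,b)_29: α=2, u≡8; β=0, v≡8 (mod 29); (8|29)=-1, (8|29)=-1; sign (−1)^0·-1^0·-1^2 = +1.
(a,b)_37: α=2, u≡24; β=1, v≡25 (mod 37); (24|37)=-1, (25|37)=+1; sign (−1)^0·-1^1·+1^2 = -1.
(a,b)_11: α=-2, u≡6; β=-2, v≡10 (mod 11); (6|11)=-1, (10|11)=-1; sign (−1)^0·-1^-2·-1^-2 = +1.
(a,b)_41: α=4, u≡23; β=2, v≡16 (mod 41); (23|41)=+1, (16|41)=+1; sign (−1)^0·+1^2·+1^4 = +1.
(a,b)_3: α=-8, u≡2; β=-4, v≡2 (mod 3); (2|3)=-1, (2|3)=-1; sign (−1)^0·-1^-4·-1^-8 = +1.
(a,b)_31: α=3, u≡3; β=1, v≡21 (mod 31); (3|31)=-1, (21|31)=-1; sign (−1)^1·-1^1·-1^3 = -1.
(a,b)_53: α=6, u≡51; β=2, v≡17 (mod 53); (51|53)=-1, (17|53)=+1; sign (−1)^0·-1^2·+1^6 = +1.
(a,b)_∞: sgn(-31)=−, sgn(2294)=+, so +1.
(a,b)_5: α=0, u≡4; β=-2, v≡1 (mod 5); (4|5)=+1, (1|5)=+1; sign (−1)^0·+1^-2·+1^0 = +1.
(a,b)_19: α=-6, u≡5; β=-2, v≡8 (mod 19); (5|19)=+1, (8|19)=-1; sign (−1)^0·+1^-2·-1^-6 = +1.
(a,b)_7: α=0, u≡2; β=4, v≡6 (mod 7); (2|7)=+1, (6|7)=-1; sign (−1)^0·+1^4·-1^0 = +1.
Ram(-31, 2294) = {31, 37}; no ℚ_31-point on the conic.

[31, 37]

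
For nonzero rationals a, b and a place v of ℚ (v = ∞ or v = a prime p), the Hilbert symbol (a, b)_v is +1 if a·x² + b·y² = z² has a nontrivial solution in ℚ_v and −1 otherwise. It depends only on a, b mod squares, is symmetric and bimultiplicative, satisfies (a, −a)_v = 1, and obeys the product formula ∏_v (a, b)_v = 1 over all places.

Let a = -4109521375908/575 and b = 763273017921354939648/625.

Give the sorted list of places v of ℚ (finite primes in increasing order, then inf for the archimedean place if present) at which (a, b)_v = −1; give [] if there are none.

(a, b) ≡ (-8402199, 493) mod (ℚ^×)²; places V = {2, 3, 5, 13, 17, 19, 23, 29, 43, ∞}.
(a,b)_19: α=1, u≡1; β=2, v≡2 (mod 19); (1|19)=+1, (2|19)=-1; sign (−1)^0·+1^2·-1^1 = -1.
(a,b)_3: α=3, u≡1; β=8, v≡1 (mod 3); (1|3)=+1, (1|3)=+1; sign (−1)^0·+1^8·+1^3 = +1.
(a,b)_23: α=-1, u≡14; β=2, v≡19 (mod 23); (14|23)=-1, (19|23)=-1; sign (−1)^0·-1^2·-1^-1 = -1.
(a,b)_2: α=2, β=8; u≡1, v≡5 (mod 8); ε(u)ε(v)=0·0, αω(v)=2·1, βω(u)=8·0; sum ≡ 0  ⇒  +1.
(a,b)_17: α=1, u≡14; β=1, v≡10 (mod 17); (14|17)=-1, (10|17)=-1; sign (−1)^0·-1^1·-1^1 = +1.
(a,b)_43: α=2, u≡17; β=0, v≡27 (mod 43); (17|43)=+1, (27|43)=-1; sign (−1)^0·+1^0·-1^2 = +1.
(a,b)_∞: sgn(-8402199)=−, sgn(493)=+, so +1.
(a,b)_5: α=-2, u≡4; β=-4, v≡3 (mod 5); (4|5)=+1, (3|5)=-1; sign (−1)^0·+1^-4·-1^-2 = +1.
(a,b)_13: α=3, u≡11; β=6, v≡3 (mod 13); (11|13)=-1, (3|13)=+1; sign (−1)^0·-1^6·+1^3 = +1.
(a,b)_29: α=1, u≡17; β=1, v≡12 (mod 29); (17|29)=-1, (12|29)=-1; sign (−1)^0·-1^1·-1^1 = +1.
(-8402199, 493 / ℚ) ramifies at {19, 23}: a division algebra.

[19, 23]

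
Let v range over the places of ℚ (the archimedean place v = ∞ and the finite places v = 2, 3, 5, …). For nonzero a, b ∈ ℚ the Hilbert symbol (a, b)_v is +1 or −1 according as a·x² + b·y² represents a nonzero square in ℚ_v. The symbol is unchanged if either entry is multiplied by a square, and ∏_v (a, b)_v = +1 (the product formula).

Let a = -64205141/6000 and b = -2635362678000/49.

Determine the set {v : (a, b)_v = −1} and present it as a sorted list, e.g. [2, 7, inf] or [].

(a, b) ≡ (-3315, -255) mod (ℚ^×)²; places V = {2, 3, 5, 7, 11, 13, 17, 23, ∞}.
(a,b)_3: α=-1, u≡2; β=1, v≡2 (mod 3); (2|3)=-1, (2|3)=-1; sign (−1)^1·-1^1·-1^-1 = -1.
(a,b)_2: α=-4, β=4; u≡5, v≡1 (mod 8); ε(u)ε(v)=0·0, αω(v)=-4·0, βω(u)=4·1; sum ≡ 0  ⇒  +1.
(a,b)_13: α=1, u≡11; β=2, v≡5 (mod 13); (11|13)=-1, (5|13)=-1; sign (−1)^0·-1^2·-1^1 = -1.
(a,b)_11: α=2, u≡6; β=0, v≡5 (mod 11); (6|11)=-1, (5|11)=+1; sign (−1)^0·-1^0·+1^2 = +1.
(a,b)_23: α=0, u≡22; β=2, v≡20 (mod 23); (22|23)=-1, (20|23)=-1; sign (−1)^0·-1^2·-1^0 = +1.
(a,b)_5: α=-3, u≡3; β=3, v≡4 (mod 5); (3|5)=-1, (4|5)=+1; sign (−1)^0·-1^3·+1^-3 = -1.
(a,b)_∞: sgn(-3315)=−, sgn(-255)=−, so -1.
(a,b)_7: α=4, u≡6; β=-2, v≡4 (mod 7); (6|7)=-1, (4|7)=+1; sign (−1)^0·-1^-2·+1^4 = +1.
(a,b)_17: α=1, u≡2; β=3, v≡1 (mod 17); (2|17)=+1, (1|17)=+1; sign (−1)^0·+1^3·+1^1 = +1.
Ram(-3315, -255) = {3, 5, 13, ∞}; no ℚ_3-point on the conic.

[3, 5, 13, inf]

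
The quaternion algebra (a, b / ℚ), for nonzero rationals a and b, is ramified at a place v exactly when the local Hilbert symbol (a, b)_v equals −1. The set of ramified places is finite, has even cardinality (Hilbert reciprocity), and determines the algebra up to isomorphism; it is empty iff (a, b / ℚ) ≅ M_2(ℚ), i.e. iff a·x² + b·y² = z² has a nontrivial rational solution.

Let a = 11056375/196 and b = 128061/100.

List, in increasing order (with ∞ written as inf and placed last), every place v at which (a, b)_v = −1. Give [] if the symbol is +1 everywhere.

[17, 43]

Mod squares: a ≡ 3655, b ≡ 1581. Check v ∈ {∞, 2, 3, 5, 7, 11, 17, 31, 43}.
v=∞: 3655 > 0 and 1581 > 0  ⇒  (a,b)_∞ = +1.
v=11: a=11^2·(≡1), b=11^0·(≡10) mod 11; (1|11)=+1, (10|11)=-1; (−1)^{2·0·5}·(+1)^0·(-1)^2 = +1.
v=17: a=17^1·(≡12), b=17^1·(≡16) mod 17; (12|17)=-1, (16|17)=+1; (−1)^{1·1·8}·(-1)^1·(+1)^1 = -1.
v=2: v_2(a)=-2, v_2(b)=-2; units ≡ 7, 5 (mod 8); ε·ε+αω+βω = 1·0+-2·1+-2·0 ≡ 0  ⇒  (a,b)_2 = +1.
v=7: a=7^-2·(≡2), b=7^0·(≡5) mod 7; (2|7)=+1, (5|7)=-1; (−1)^{-2·0·3}·(+1)^0·(-1)^-2 = +1.
v=43: a=43^1·(≡37), b=43^0·(≡22) mod 43; (37|43)=-1, (22|43)=-1; (−1)^{1·0·21}·(-1)^0·(-1)^1 = -1.
v=3: a=3^0·(≡1), b=3^5·(≡2) mod 3; (1|3)=+1, (2|3)=-1; (−1)^{0·5·1}·(+1)^5·(-1)^0 = +1.
v=5: a=5^3·(≡1), b=5^-2·(≡4) mod 5; (1|5)=+1, (4|5)=+1; (−1)^{3·-2·2}·(+1)^-2·(+1)^3 = +1.
v=31: a=31^0·(≡7), b=31^1·(≡10) mod 31; (7|31)=+1, (10|31)=+1; (−1)^{0·1·15}·(+1)^1·(+1)^0 = +1.
Ram(3655, 1581) = {17, 43}; no ℚ_17-point on the conic.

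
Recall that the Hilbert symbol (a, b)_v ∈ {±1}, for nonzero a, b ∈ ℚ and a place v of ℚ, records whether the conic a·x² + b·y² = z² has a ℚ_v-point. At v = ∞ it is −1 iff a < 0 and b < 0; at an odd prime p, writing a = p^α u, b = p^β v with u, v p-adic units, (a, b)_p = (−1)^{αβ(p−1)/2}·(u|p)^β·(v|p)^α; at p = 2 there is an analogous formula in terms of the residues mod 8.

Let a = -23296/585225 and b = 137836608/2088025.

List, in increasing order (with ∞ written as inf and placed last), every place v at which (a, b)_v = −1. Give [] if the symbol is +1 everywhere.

[3, 13]

Mod squares: a ≡ -91, b ≡ 897. Check v ∈ {∞, 2, 3, 5, 7, 13, 17, 23}.
v=5: a=5^-2·(≡1), b=5^-2·(≡3) mod 5; (1|5)=+1, (3|5)=-1; (−1)^{-2·-2·2}·(+1)^-2·(-1)^-2 = +1.
v=13: a=13^1·(≡7), b=13^1·(≡4) mod 13; (7|13)=-1, (4|13)=+1; (−1)^{1·1·6}·(-1)^1·(+1)^1 = -1.
v=7: a=7^1·(≡1), b=7^4·(≡4) mod 7; (1|7)=+1, (4|7)=+1; (−1)^{1·4·3}·(+1)^4·(+1)^1 = +1.
v=17: a=17^-2·(≡14), b=17^-4·(≡8) mod 17; (14|17)=-1, (8|17)=+1; (−1)^{-2·-4·8}·(-1)^-4·(+1)^-2 = +1.
v=3: a=3^-4·(≡2), b=3^1·(≡2) mod 3; (2|3)=-1, (2|3)=-1; (−1)^{-4·1·1}·(-1)^1·(-1)^-4 = -1.
v=2: v_2(a)=8, v_2(b)=6; units ≡ 5, 1 (mod 8); ε·ε+αω+βω = 0·0+8·0+6·1 ≡ 0  ⇒  (a,b)_2 = +1.
v=∞: -91 < 0 and 897 > 0  ⇒  (a,b)_∞ = +1.
v=23: a=23^0·(≡2), b=23^1·(≡1) mod 23; (2|23)=+1, (1|23)=+1; (−1)^{0·1·11}·(+1)^1·(+1)^0 = +1.
Ram(-91, 897) = {3, 13}; no ℚ_3-point on the conic.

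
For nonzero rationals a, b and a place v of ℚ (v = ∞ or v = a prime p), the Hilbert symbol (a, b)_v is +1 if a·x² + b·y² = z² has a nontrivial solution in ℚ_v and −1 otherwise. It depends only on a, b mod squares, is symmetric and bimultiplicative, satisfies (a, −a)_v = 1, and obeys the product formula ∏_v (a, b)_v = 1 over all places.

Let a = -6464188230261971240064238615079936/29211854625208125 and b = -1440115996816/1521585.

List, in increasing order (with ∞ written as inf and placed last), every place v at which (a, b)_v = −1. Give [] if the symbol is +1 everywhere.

[5, 23, 29, 31, 37, inf]

Mod squares: a ≡ -11687, b ≡ -49728185. Check v ∈ {∞, 2, 3, 5, 7, 13, 17, 19, 23, 29, 31, 37}.
v=31: a=31^3·(≡22), b=31^1·(≡15) mod 31; (22|31)=-1, (15|31)=-1; (−1)^{3·1·15}·(-1)^1·(-1)^3 = -1.
v=∞: -11687 < 0 and -49728185 < 0  ⇒  (a,b)_∞ = -1.
v=37: a=37^2·(≡8), b=37^1·(≡19) mod 37; (8|37)=-1, (19|37)=-1; (−1)^{2·1·18}·(-1)^1·(-1)^2 = -1.
v=2: v_2(a)=10, v_2(b)=4; units ≡ 1, 7 (mod 8); ε·ε+αω+βω = 0·1+10·0+4·0 ≡ 0  ⇒  (a,b)_2 = +1.
v=3: a=3^-16·(≡1), b=3^-4·(≡1) mod 3; (1|3)=+1, (1|3)=+1; (−1)^{-16·-4·1}·(+1)^-4·(+1)^-16 = +1.
v=5: a=5^-4·(≡3), b=5^-1·(≡2) mod 5; (3|5)=-1, (2|5)=-1; (−1)^{-4·-1·2}·(-1)^-1·(-1)^-4 = -1.
v=23: a=23^2·(≡5), b=23^1·(≡7) mod 23; (5|23)=-1, (7|23)=-1; (−1)^{2·1·11}·(-1)^1·(-1)^2 = -1.
v=17: a=17^-4·(≡8), b=17^-2·(≡7) mod 17; (8|17)=+1, (7|17)=-1; (−1)^{-4·-2·8}·(+1)^-2·(-1)^-4 = +1.
v=13: a=13^-1·(≡7), b=13^-1·(≡6) mod 13; (7|13)=-1, (6|13)=-1; (−1)^{-1·-1·6}·(-1)^-1·(-1)^-1 = +1.
v=7: a=7^16·(≡3), b=7^6·(≡2) mod 7; (3|7)=-1, (2|7)=+1; (−1)^{16·6·3}·(-1)^6·(+1)^16 = +1.
v=29: a=29^3·(≡14), b=29^1·(≡7) mod 29; (14|29)=-1, (7|29)=+1; (−1)^{3·1·14}·(-1)^1·(+1)^3 = -1.
v=19: a=19^2·(≡7), b=19^0·(≡10) mod 19; (7|19)=+1, (10|19)=-1; (−1)^{2·0·9}·(+1)^0·(-1)^2 = +1.
(-11687, -49728185 / ℚ) ramifies at {5, 23, 29, 31, 37, ∞}: a division algebra.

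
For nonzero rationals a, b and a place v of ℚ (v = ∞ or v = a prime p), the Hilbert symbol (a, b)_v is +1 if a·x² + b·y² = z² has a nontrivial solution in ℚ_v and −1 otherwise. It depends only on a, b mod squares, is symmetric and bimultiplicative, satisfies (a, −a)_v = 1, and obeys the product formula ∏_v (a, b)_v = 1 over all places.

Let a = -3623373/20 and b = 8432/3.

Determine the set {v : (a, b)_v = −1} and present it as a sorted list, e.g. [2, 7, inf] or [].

[13, 31]

(a, b) ≡ (-223665, 1581) mod (ℚ^×)²; places V = {2, 3, 5, 13, 17, 31, 37, ∞}.
(a,b)_37: α=1, u≡19; β=0, v≡11 (mod 37); (19|37)=-1, (11|37)=+1; sign (−1)^0·-1^0·+1^1 = +1.
(a,b)_13: α=1, u≡11; β=0, v≡7 (mod 13); (11|13)=-1, (7|13)=-1; sign (−1)^0·-1^0·-1^1 = -1.
(a,b)_∞: sgn(-223665)=−, sgn(1581)=+, so +1.
(a,b)_17: α=0, u≡8; β=1, v≡1 (mod 17); (8|17)=+1, (1|17)=+1; sign (−1)^0·+1^1·+1^0 = +1.
(a,b)_5: α=-1, u≡3; β=0, v≡4 (mod 5); (3|5)=-1, (4|5)=+1; sign (−1)^0·-1^0·+1^-1 = +1.
(a,b)_3: α=5, u≡1; β=-1, v≡2 (mod 3); (1|3)=+1, (2|3)=-1; sign (−1)^1·+1^-1·-1^5 = +1.
(a,b)_31: α=1, u≡4; β=1, v≡8 (mod 31); (4|31)=+1, (8|31)=+1; sign (−1)^1·+1^1·+1^1 = -1.
(a,b)_2: α=-2, β=4; u≡7, v≡5 (mod 8); ε(u)ε(v)=1·0, αω(v)=-2·1, βω(u)=4·0; sum ≡ 0  ⇒  +1.
(-223665, 1581 / ℚ) ramifies at {13, 31}: a division algebra.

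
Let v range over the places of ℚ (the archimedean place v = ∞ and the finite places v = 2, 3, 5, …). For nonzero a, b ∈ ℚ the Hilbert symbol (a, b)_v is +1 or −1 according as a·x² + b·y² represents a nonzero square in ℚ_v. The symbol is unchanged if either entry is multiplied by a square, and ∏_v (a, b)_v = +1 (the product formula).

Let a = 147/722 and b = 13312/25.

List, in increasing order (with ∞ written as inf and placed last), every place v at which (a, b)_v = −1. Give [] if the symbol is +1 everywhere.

Mod squares: a ≡ 6, b ≡ 13. Check v ∈ {∞, 2, 3, 5, 7, 13, 19}.
v=2: v_2(a)=-1, v_2(b)=10; units ≡ 3, 5 (mod 8); ε·ε+αω+βω = 1·0+-1·1+10·1 ≡ 1  ⇒  (a,b)_2 = -1.
v=5: a=5^0·(≡1), b=5^-2·(≡2) mod 5; (1|5)=+1, (2|5)=-1; (−1)^{0·-2·2}·(+1)^-2·(-1)^0 = +1.
v=7: a=7^2·(≡3), b=7^0·(≡3) mod 7; (3|7)=-1, (3|7)=-1; (−1)^{2·0·3}·(-1)^0·(-1)^2 = +1.
v=13: a=13^0·(≡8), b=13^1·(≡3) mod 13; (8|13)=-1, (3|13)=+1; (−1)^{0·1·6}·(-1)^1·(+1)^0 = -1.
v=19: a=19^-2·(≡7), b=19^0·(≡2) mod 19; (7|19)=+1, (2|19)=-1; (−1)^{-2·0·9}·(+1)^0·(-1)^-2 = +1.
v=3: a=3^1·(≡2), b=3^0·(≡1) mod 3; (2|3)=-1, (1|3)=+1; (−1)^{1·0·1}·(-1)^0·(+1)^1 = +1.
v=∞: 6 > 0 and 13 > 0  ⇒  (a,b)_∞ = +1.
|Ram(6, 13)| = 2, even; anisotropic at {2, 13}.

[2, 13]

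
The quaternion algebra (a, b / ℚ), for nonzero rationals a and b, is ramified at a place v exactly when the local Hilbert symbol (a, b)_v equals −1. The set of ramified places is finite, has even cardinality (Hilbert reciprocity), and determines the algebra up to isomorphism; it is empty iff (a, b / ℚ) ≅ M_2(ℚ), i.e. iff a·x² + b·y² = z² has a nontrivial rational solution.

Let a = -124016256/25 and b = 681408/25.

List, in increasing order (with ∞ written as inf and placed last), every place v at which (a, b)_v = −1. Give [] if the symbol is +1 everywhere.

[2, 13]

(a, b) ≡ (-26, 7) mod (ℚ^×)²; places V = {2, 3, 5, 7, 13, ∞}.
(a,b)_7: α=2, u≡1; β=1, v≡4 (mod 7); (1|7)=+1, (4|7)=+1; sign (−1)^0·+1^1·+1^2 = +1.
(a,b)_3: α=2, u≡1; β=2, v≡1 (mod 3); (1|3)=+1, (1|3)=+1; sign (−1)^0·+1^2·+1^2 = +1.
(a,b)_5: α=-2, u≡4; β=-2, v≡3 (mod 5); (4|5)=+1, (3|5)=-1; sign (−1)^0·+1^-2·-1^-2 = +1.
(a,b)_2: α=7, β=6; u≡3, v≡7 (mod 8); ε(u)ε(v)=1·1, αω(v)=7·0, βω(u)=6·1; sum ≡ 1  ⇒  -1.
(a,b)_13: α=3, u≡2; β=2, v≡11 (mod 13); (2|13)=-1, (11|13)=-1; sign (−1)^0·-1^2·-1^3 = -1.
(a,b)_∞: sgn(-26)=−, sgn(7)=+, so +1.
Ram(-26, 7) = {2, 13}; no ℚ_2-point on the conic.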